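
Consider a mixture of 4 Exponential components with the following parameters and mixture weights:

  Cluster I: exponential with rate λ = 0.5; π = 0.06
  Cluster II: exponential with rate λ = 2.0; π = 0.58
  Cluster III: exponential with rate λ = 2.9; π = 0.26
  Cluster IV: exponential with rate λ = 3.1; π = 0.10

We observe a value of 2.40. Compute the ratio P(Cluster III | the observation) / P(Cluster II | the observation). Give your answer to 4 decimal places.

0.0750

Since P(k|x) ∝ π_k f_k(x), the posterior odds are π_i f_i(x) / (π_j f_j(x)).
Component likelihoods at x = 2.40:
  p_I = 0.5·e^(−0.5·2.40) = 0.5·e^(−1.2000) = 0.150597
  p_II = 2.0·e^(−2.0·2.40) = 2.0·e^(−4.8000) = 0.0164595
  p_III = 2.9·e^(−2.9·2.40) = 2.9·e^(−6.9600) = 0.00275238
  p_IV = 3.1·e^(−3.1·2.40) = 3.1·e^(−7.4400) = 0.00182058
0.000715619 / 0.00954651 ≈ 0.0750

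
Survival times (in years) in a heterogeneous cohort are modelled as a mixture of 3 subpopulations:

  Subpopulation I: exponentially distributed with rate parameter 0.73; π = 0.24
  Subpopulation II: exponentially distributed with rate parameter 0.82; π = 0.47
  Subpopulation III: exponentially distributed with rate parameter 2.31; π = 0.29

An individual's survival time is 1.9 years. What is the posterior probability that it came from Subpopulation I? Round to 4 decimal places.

0.3285

P(component k | x) = π_k·f_k(x) / marginal(x), where marginal(x) = Σ_j π_j·f_j(x).
Component likelihoods at x = 1.9 years:
  L_I = 0.182371
  L_II = 0.172657
  L_III = 0.0286743
Multiply by the mixture weights:
  π_I·L_I = 0.24 × 0.182371 = 0.0437691
  π_II·L_II = 0.47 × 0.172657 = 0.0811486
  π_III·L_III = 0.29 × 0.0286743 = 0.00831556
Denominator: 0.0437691 + 0.0811486 + 0.00831556 = 0.133233
P(Subpopulation I | data) ≈ 0.3285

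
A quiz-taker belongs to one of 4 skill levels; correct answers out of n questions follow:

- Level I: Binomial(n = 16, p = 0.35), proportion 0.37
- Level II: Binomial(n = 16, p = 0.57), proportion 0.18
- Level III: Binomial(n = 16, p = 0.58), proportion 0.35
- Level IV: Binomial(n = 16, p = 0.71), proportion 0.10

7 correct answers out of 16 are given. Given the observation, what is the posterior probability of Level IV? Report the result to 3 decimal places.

0.013

By Bayes' theorem, P(k | x) = w_k f_k(x) / Σ_j w_j f_j(x).
Component likelihoods at x = 7 correct answers out of 16:
  f_I = C(16,7)·0.35^7·0.65^9 = 11440·0.000643393·0.0207119 = 0.152448
  f_II = C(16,7)·0.57^7·0.43^9 = 11440·0.019549·0.000502593 = 0.1124
  f_III = C(16,7)·0.58^7·0.42^9 = 11440·0.0220798·0.000406671 = 0.102723
  f_IV = C(16,7)·0.71^7·0.29^9 = 11440·0.0909512·1.45071e-05 = 0.0150944
Multiply by the mixture weights:
  w_I·f_I = 0.37 × 0.152448 = 0.0564059
  w_II·f_II = 0.18 × 0.1124 = 0.020232
  w_III·f_III = 0.35 × 0.102723 = 0.0359529
  w_IV·f_IV = 0.10 × 0.0150944 = 0.00150944
Evidence: 0.0564059 + 0.020232 + 0.0359529 + 0.00150944 = 0.1141
So the posterior for Level IV is 0.00150944 / 0.1141 ≈ 0.013.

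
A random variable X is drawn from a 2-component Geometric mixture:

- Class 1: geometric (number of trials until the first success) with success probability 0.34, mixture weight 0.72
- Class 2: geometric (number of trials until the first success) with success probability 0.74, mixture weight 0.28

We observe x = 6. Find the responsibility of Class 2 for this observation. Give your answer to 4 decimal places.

P(component k | x) = P(Z=k)·f_k(x) / marginal(x), where marginal(x) = Σ_j P(Z=j)·f_j(x).
Geometric probabilities:
  p_1 = 0.0425793
  p_2 = 0.000879222
Unnormalised posteriors:
  P(Z=1)·p_1 = 0.72 × 0.0425793 = 0.0306571
  P(Z=2)·p_2 = 0.28 × 0.000879222 = 0.000246182
Sum: 0.0306571 + 0.000246182 = 0.0309033
P(Class 2 | the observation) ≈ 0.0080

0.0080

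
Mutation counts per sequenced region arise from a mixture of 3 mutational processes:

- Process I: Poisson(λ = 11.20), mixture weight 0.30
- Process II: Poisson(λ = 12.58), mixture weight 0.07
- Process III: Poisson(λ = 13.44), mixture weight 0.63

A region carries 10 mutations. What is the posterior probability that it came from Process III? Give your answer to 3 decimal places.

Posterior ∝ prior × likelihood, so P(k | x) ∝ π_k f_k(x); normalise over all components.
Component likelihoods at x = 10 mutations:
  L_I = e^(−11.20)·11.20^10/10! = 0.117036
  L_II = e^(−12.58)·12.58^10/10! = 0.0941063
  L_III = e^(−13.44)·13.44^10/10! = 0.0771457
Weight by the priors:
  π_I·L_I = 0.30 × 0.117036 = 0.0351108
  π_II·L_II = 0.07 × 0.0941063 = 0.00658744
  π_III·L_III = 0.63 × 0.0771457 = 0.0486018
Normaliser: 0.0351108 + 0.00658744 + 0.0486018 = 0.0903
So the posterior for Process III is 0.0486018 / 0.0903 ≈ 0.538.

0.538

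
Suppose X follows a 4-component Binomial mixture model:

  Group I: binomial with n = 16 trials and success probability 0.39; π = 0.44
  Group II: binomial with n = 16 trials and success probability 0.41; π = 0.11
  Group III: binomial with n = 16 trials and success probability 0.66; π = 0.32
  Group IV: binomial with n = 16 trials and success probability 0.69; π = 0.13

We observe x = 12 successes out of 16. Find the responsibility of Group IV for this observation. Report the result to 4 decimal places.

By Bayes' theorem, P(k | x) = π_k f_k(x) / Σ_j π_j f_j(x).
Binomial probabilities:
  L_I = C(16,12)·0.39^12·0.61^4 = 1820·1.23816e-05·0.138458 = 0.00312008
  L_II = C(16,12)·0.41^12·0.59^4 = 1820·2.25635e-05·0.121174 = 0.00497606
  L_III = C(16,12)·0.66^12·0.34^4 = 1820·0.00683168·0.0133634 = 0.166155
  L_IV = C(16,12)·0.69^12·0.31^4 = 1820·0.0116463·0.00923521 = 0.195752
Weight by the priors:
  π_I·L_I = 0.44 × 0.00312008 = 0.00137284
  π_II·L_II = 0.11 × 0.00497606 = 0.000547367
  π_III·L_III = 0.32 × 0.166155 = 0.0531697
  π_IV·L_IV = 0.13 × 0.195752 = 0.0254478
Marginal: 0.00137284 + 0.000547367 + 0.0531697 + 0.0254478 = 0.0805377
Responsibility of Group IV: 0.0254478 / 0.0805377 ≈ 0.3160

0.3160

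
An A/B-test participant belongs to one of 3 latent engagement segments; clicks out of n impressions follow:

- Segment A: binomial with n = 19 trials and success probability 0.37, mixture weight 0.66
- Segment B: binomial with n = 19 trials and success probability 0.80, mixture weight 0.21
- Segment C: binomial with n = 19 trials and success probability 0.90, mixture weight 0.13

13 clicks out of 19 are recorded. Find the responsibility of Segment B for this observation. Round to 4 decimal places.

0.8469

By Bayes' theorem, P(k | x) = π_k f_k(x) / Σ_j π_j f_j(x).
Component likelihoods at x = 13 clicks out of 19:
  L_A = C(19,13)·0.37^13·0.63^6 = 27132·2.43569e-06·0.0625235 = 0.00413188
  L_B = C(19,13)·0.80^13·0.20^6 = 27132·0.0549756·6.4e-05 = 0.0954622
  L_C = C(19,13)·0.90^13·0.10^6 = 27132·0.254187·1e-06 = 0.00689659
Unnormalised posteriors:
  π_A·L_A = 0.66 × 0.00413188 = 0.00272704
  π_B·L_B = 0.21 × 0.0954622 = 0.0200471
  π_C·L_C = 0.13 × 0.00689659 = 0.000896557
Sum: 0.00272704 + 0.0200471 + 0.000896557 = 0.0236707
P(Segment B | 13 clicks out of 19) = 0.0200471 / 0.0236707 ≈ 0.8469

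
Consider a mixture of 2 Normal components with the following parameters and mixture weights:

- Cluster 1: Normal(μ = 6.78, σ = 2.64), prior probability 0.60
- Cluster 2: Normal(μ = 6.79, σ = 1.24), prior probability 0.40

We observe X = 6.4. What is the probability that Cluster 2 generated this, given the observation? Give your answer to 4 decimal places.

Posterior ∝ prior × likelihood, so P(k | x) ∝ π_k f_k(x); normalise over all components.
Normal densities:
  L_1 = (1/(2.64·√(2π)))·exp(−(6.4−6.78)²/(2·2.64²)) = 0.151115·exp(-0.01036) = 0.149557
  L_2 = (1/(1.24·√(2π)))·exp(−(6.4−6.79)²/(2·1.24²)) = 0.321728·exp(-0.04946) = 0.306202
Prior × likelihood for each component:
  π_1·L_1 = 0.60 × 0.149557 = 0.0897343
  π_2·L_2 = 0.40 × 0.306202 = 0.122481
Sum: 0.0897343 + 0.122481 = 0.212215
Responsibility of Cluster 2: 0.122481 / 0.212215 ≈ 0.5772

0.5772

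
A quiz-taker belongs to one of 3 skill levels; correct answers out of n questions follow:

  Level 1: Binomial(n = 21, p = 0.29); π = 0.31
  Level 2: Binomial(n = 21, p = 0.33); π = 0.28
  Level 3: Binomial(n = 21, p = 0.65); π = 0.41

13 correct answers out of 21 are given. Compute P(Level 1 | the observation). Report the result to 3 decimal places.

The responsibility of component k is P(Z=k) f_k(x) divided by Σ_j P(Z=j) f_j(x).
Evaluate each component's likelihood at the observed value:
  f_1 = C(21,13)·0.29^13·0.71^8 = 203490·1.02606e-07·0.0645754 = 0.00134829
  f_2 = C(21,13)·0.33^13·0.67^8 = 203490·5.50404e-07·0.0406068 = 0.00454802
  f_3 = C(21,13)·0.65^13·0.35^8 = 203490·0.00369721·0.000225188 = 0.169419
Prior × likelihood for each component:
  P(Z=1)·f_1 = 0.31 × 0.00134829 = 0.00041797
  P(Z=2)·f_2 = 0.28 × 0.00454802 = 0.00127345
  P(Z=3)·f_3 = 0.41 × 0.169419 = 0.0694616
Denominator: 0.00041797 + 0.00127345 + 0.0694616 = 0.071153
So the posterior for Level 1 is 0.00041797 / 0.071153 ≈ 0.006.

0.006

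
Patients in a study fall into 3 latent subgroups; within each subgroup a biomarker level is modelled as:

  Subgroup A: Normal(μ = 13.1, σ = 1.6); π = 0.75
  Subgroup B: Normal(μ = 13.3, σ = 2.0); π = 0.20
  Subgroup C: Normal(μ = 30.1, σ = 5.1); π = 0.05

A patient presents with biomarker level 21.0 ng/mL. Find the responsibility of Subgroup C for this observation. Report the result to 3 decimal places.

0.969

P(component k | x) = π_k·f_k(x) / marginal(x), where marginal(x) = Σ_j π_j·f_j(x).
Component likelihoods at x = 21.0 ng/mL:
  L_A = 1.26759e-06
  L_B = 0.000120563
  L_C = 0.0159218
Prior × likelihood for each component:
  π_A·L_A = 0.75 × 1.26759e-06 = 9.5069e-07
  π_B·L_B = 0.20 × 0.000120563 = 2.41127e-05
  π_C·L_C = 0.05 × 0.0159218 = 0.000796089
Normaliser: 9.5069e-07 + 2.41127e-05 + 0.000796089 = 0.000821153
P(Subgroup C | the observation) = 0.000796089 / 0.000821153 ≈ 0.969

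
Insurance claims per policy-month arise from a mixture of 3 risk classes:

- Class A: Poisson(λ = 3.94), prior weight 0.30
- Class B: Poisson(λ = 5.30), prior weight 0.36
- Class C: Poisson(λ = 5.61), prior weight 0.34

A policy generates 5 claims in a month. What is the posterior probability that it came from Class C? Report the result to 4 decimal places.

0.3463

By Bayes' theorem, P(k | x) = P(Z=k) f_k(x) / Σ_j P(Z=j) f_j(x).
Evaluate each component's likelihood at the observed value:
  L_A = e^(−3.94)·3.94^5/5! = 0.153879
  L_B = e^(−5.30)·5.30^5/5! = 0.173955
  L_C = e^(−5.61)·5.61^5/5! = 0.169528
Weight by the priors:
  P(Z=A)·L_A = 0.30 × 0.153879 = 0.0461637
  P(Z=B)·L_B = 0.36 × 0.173955 = 0.0626239
  P(Z=C)·L_C = 0.34 × 0.169528 = 0.0576395
Normaliser: 0.0461637 + 0.0626239 + 0.0576395 = 0.166427
P(Class C | data) ≈ 0.3463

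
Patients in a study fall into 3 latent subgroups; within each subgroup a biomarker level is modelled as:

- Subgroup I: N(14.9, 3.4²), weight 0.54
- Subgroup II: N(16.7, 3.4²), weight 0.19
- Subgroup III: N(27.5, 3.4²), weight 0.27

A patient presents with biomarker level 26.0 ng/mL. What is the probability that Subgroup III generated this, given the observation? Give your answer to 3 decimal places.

Apply Bayes' rule: the posterior for each component is proportional to its prior times its likelihood at x.
Evaluate each component's likelihood at the observed value:
  f_I = (1/(3.4·√(2π)))·exp(−(26.0−14.9)²/(2·3.4²)) = 0.117336·exp(-5.32915) = 0.000568866
  f_II = (1/(3.4·√(2π)))·exp(−(26.0−16.7)²/(2·3.4²)) = 0.117336·exp(-3.74092) = 0.00278466
  f_III = (1/(3.4·√(2π)))·exp(−(26.0−27.5)²/(2·3.4²)) = 0.117336·exp(-0.09732) = 0.106455
Weight by the priors:
  π_I·f_I = 0.54 × 0.000568866 = 0.000307187
  π_II·f_II = 0.19 × 0.00278466 = 0.000529085
  π_III·f_III = 0.27 × 0.106455 = 0.0287429
Evidence: 0.000307187 + 0.000529085 + 0.0287429 = 0.0295791
P(Subgroup III | data) = 0.0287429 / 0.0295791 ≈ 0.972

0.972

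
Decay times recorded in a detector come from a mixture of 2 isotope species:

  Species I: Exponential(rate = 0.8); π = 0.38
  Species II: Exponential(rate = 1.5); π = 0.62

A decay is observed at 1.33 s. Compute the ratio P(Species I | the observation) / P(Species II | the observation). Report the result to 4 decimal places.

Since P(k|x) ∝ P(Z=k) f_k(x), the posterior odds are P(Z=i) f_i(x) / (P(Z=j) f_j(x)).
Component likelihoods at x = 1.33 s:
  L_I = 0.276058
  L_II = 0.20402
Odds = (0.38/0.62) × (0.276058/0.20402) = 0.612903 × 1.35309 ≈ 0.8293

0.8293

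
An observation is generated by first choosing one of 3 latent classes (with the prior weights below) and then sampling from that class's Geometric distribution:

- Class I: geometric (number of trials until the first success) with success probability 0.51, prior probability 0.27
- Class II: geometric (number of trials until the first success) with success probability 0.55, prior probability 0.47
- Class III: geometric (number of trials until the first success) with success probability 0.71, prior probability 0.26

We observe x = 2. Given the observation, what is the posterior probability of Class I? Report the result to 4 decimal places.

0.2843

The responsibility of component k is w_k f_k(x) divided by Σ_j w_j f_j(x).
Geometric probabilities:
  f_I = 0.2499
  f_II = 0.2475
  f_III = 0.2059
Multiply by the mixture weights:
  w_I·f_I = 0.27 × 0.2499 = 0.067473
  w_II·f_II = 0.47 × 0.2475 = 0.116325
  w_III·f_III = 0.26 × 0.2059 = 0.053534
Sum: 0.067473 + 0.116325 + 0.053534 = 0.237332
P(Class I | 2) ≈ 0.2843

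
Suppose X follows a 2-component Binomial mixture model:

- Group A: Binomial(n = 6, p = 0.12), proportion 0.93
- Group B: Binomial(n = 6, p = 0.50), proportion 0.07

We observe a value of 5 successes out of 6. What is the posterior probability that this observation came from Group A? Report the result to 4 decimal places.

0.0183

By Bayes' theorem, P(k | x) = w_k f_k(x) / Σ_j w_j f_j(x).
Component likelihoods at x = 5 successes out of 6:
  L_A = 0.000131383
  L_B = 0.09375
Weight by the priors:
  w_A·L_A = 0.93 × 0.000131383 = 0.000122186
  w_B·L_B = 0.07 × 0.09375 = 0.0065625
Marginal: 0.000122186 + 0.0065625 = 0.00668469
P(Group A | 5 successes out of 6) ≈ 0.0183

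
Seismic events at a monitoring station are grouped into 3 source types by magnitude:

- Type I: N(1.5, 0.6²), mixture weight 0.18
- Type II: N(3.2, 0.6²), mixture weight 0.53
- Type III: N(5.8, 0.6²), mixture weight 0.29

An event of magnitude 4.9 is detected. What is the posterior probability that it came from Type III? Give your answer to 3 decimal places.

0.908

P(component k | x) = π_k·f_k(x) / marginal(x), where marginal(x) = Σ_j π_j·f_j(x).
Normal densities:
  L_I = (1/(0.6·√(2π)))·exp(−(4.9−1.5)²/(2·0.6²)) = 0.664904·exp(-16.05556) = 7.07815e-08
  L_II = (1/(0.6·√(2π)))·exp(−(4.9−3.2)²/(2·0.6²)) = 0.664904·exp(-4.01389) = 0.0120102
  L_III = (1/(0.6·√(2π)))·exp(−(4.9−5.8)²/(2·0.6²)) = 0.664904·exp(-1.12500) = 0.215863
Multiply by the mixture weights:
  π_I·L_I = 0.18 × 7.07815e-08 = 1.27407e-08
  π_II·L_II = 0.53 × 0.0120102 = 0.00636539
  π_III·L_III = 0.29 × 0.215863 = 0.0626002
Normaliser: 1.27407e-08 + 0.00636539 + 0.0626002 = 0.0689656
P(Type III | the observation) = 0.0626002 / 0.0689656 ≈ 0.908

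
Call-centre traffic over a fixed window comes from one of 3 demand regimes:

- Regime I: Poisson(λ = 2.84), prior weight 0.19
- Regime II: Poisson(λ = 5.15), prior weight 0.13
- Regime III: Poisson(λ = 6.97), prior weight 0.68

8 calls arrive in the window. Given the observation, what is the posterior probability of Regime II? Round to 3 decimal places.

0.094

Posterior ∝ prior × likelihood, so P(k | x) ∝ π_k f_k(x); normalise over all components.
Poisson probabilities:
  p_I = e^(−2.84)·2.84^8/8! = 0.00613239
  p_II = e^(−5.15)·5.15^8/8! = 0.0711739
  p_III = e^(−6.97)·6.97^8/8! = 0.12981
Weight by the priors:
  π_I·p_I = 0.19 × 0.00613239 = 0.00116515
  π_II·p_II = 0.13 × 0.0711739 = 0.00925261
  π_III·p_III = 0.68 × 0.12981 = 0.088271
Marginal: 0.00116515 + 0.00925261 + 0.088271 = 0.0986888
So the posterior for Regime II is 0.00925261 / 0.0986888 ≈ 0.094.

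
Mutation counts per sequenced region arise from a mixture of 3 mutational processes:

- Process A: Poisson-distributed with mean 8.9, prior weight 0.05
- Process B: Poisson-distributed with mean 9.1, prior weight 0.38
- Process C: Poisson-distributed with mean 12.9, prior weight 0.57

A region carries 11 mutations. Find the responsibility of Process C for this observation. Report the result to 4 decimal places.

0.5806

The responsibility of component k is π_k f_k(x) divided by Σ_j π_j f_j(x).
Component likelihoods at x = 11 mutations:
  L_A = 0.094823
  L_B = 0.0991334
  L_C = 0.103023
Weight by the priors:
  π_A·L_A = 0.05 × 0.094823 = 0.00474115
  π_B·L_B = 0.38 × 0.0991334 = 0.0376707
  π_C·L_C = 0.57 × 0.103023 = 0.0587229
Marginal: 0.00474115 + 0.0376707 + 0.0587229 = 0.101135
Responsibility of Process C: 0.0587229 / 0.101135 ≈ 0.5806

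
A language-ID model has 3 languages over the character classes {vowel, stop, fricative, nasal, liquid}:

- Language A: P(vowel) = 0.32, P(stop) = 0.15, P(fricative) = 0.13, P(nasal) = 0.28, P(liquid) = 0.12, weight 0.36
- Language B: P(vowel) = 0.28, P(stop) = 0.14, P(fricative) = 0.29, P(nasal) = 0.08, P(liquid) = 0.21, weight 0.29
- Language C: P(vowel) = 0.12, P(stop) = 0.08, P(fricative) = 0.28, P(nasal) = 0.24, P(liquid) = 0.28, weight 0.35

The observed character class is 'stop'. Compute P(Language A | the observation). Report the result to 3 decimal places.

Apply Bayes' rule: the posterior for each component is proportional to its prior times its likelihood at x.
Categorical probabilities:
  f_A = P(stop | comp) = 0.15
  f_B = P(stop | comp) = 0.14
  f_C = P(stop | comp) = 0.08
Multiply by the mixture weights:
  w_A·f_A = 0.36 × 0.15 = 0.054
  w_B·f_B = 0.29 × 0.14 = 0.0406
  w_C·f_C = 0.35 × 0.08 = 0.028
Marginal: 0.054 + 0.0406 + 0.028 = 0.1226
So the posterior for Language A is 0.054 / 0.1226 ≈ 0.440.

0.440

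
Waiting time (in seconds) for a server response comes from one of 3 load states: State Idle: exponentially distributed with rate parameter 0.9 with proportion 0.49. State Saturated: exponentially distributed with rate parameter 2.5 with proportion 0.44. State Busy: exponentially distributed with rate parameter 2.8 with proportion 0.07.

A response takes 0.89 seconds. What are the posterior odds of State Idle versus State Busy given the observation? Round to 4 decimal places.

Posterior odds = (π_i f_i(x)) / (π_j f_j(x)); the normalising sum cancels.
Component likelihoods at x = 0.89 seconds:
  p_Idle = 0.403992
  p_Saturated = 0.270169
  p_Busy = 0.231684
Odds = (0.49/0.07) × (0.403992/0.231684) = 7 × 1.74372 ≈ 12.2060

12.2060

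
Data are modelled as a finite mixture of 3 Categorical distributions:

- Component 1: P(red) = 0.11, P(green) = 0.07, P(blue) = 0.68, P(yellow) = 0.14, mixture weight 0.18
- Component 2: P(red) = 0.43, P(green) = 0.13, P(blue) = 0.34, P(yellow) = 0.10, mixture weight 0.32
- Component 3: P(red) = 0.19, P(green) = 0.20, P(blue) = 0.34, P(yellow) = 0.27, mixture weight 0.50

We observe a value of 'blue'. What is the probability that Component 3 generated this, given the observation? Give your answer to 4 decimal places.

0.4237

Posterior ∝ prior × likelihood, so P(k | x) ∝ π_k f_k(x); normalise over all components.
Categorical probabilities:
  L_1 = 0.68
  L_2 = 0.34
  L_3 = 0.34
Prior × likelihood for each component:
  π_1·L_1 = 0.18 × 0.68 = 0.1224
  π_2·L_2 = 0.32 × 0.34 = 0.1088
  π_3·L_3 = 0.50 × 0.34 = 0.17
Marginal: 0.1224 + 0.1088 + 0.17 = 0.4012
P(Component 3 | x) = 0.17 / 0.4012 ≈ 0.4237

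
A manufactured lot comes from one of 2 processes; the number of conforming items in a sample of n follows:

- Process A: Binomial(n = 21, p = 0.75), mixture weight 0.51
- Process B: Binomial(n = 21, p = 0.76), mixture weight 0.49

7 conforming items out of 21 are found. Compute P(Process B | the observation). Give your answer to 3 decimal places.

0.373

The responsibility of component k is P(Z=k) f_k(x) divided by Σ_j P(Z=j) f_j(x).
Binomial probabilities:
  p_A = C(21,7)·0.75^7·0.25^14 = 116280·0.133484·3.72529e-09 = 5.78221e-05
  p_B = C(21,7)·0.76^7·0.24^14 = 116280·0.146452·2.10357e-09 = 3.58226e-05
Multiply by the mixture weights:
  P(Z=A)·p_A = 0.51 × 5.78221e-05 = 2.94893e-05
  P(Z=B)·p_B = 0.49 × 3.58226e-05 = 1.75531e-05
Marginal: 2.94893e-05 + 1.75531e-05 = 4.70424e-05
So the posterior for Process B is 1.75531e-05 / 4.70424e-05 ≈ 0.373.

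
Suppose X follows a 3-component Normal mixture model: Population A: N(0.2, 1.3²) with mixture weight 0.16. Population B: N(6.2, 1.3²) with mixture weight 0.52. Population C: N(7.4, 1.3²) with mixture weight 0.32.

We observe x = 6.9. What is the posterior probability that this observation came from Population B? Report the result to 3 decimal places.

0.602

The responsibility of component k is w_k f_k(x) divided by Σ_j w_j f_j(x).
Normal densities:
  p_A = (1/(1.3·√(2π)))·exp(−(6.9−0.2)²/(2·1.3²)) = 0.306879·exp(-13.28107) = 5.23689e-07
  p_B = (1/(1.3·√(2π)))·exp(−(6.9−6.2)²/(2·1.3²)) = 0.306879·exp(-0.14497) = 0.265465
  p_C = (1/(1.3·√(2π)))·exp(−(6.9−7.4)²/(2·1.3²)) = 0.306879·exp(-0.07396) = 0.285
Prior × likelihood for each component:
  w_A·p_A = 0.16 × 5.23689e-07 = 8.37902e-08
  w_B·p_B = 0.52 × 0.265465 = 0.138042
  w_C·p_C = 0.32 × 0.285 = 0.0911999
Normaliser: 8.37902e-08 + 0.138042 + 0.0911999 = 0.229242
So the posterior for Population B is 0.138042 / 0.229242 ≈ 0.602.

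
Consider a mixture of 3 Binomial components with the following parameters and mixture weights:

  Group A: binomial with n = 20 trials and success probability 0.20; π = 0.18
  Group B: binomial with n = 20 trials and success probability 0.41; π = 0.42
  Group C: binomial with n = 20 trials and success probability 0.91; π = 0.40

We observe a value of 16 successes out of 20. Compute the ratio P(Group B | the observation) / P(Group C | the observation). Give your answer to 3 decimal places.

Only the two components matter; the odds are (π_i f_i(x)) / (π_j f_j(x)).
Component likelihoods at x = 16 successes out of 20:
  L_A = 1.30057e-08
  L_B = 0.00037432
  L_C = 0.0702953
0.000157215 / 0.0281181 ≈ 0.006

0.006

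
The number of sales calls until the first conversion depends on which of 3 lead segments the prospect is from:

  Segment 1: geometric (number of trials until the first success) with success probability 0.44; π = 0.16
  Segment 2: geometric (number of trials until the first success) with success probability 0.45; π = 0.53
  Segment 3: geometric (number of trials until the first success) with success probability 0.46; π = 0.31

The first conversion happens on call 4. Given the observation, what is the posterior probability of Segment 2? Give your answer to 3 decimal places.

Posterior ∝ prior × likelihood, so P(k | x) ∝ P(Z=k) f_k(x); normalise over all components.
Geometric probabilities:
  p_1 = 0.077271
  p_2 = 0.0748688
  p_3 = 0.0724334
Multiply by the mixture weights:
  P(Z=1)·p_1 = 0.16 × 0.077271 = 0.0123634
  P(Z=2)·p_2 = 0.53 × 0.0748688 = 0.0396804
  P(Z=3)·p_3 = 0.31 × 0.0724334 = 0.0224544
Denominator: 0.0123634 + 0.0396804 + 0.0224544 = 0.0744982
P(Segment 2 | data) = 0.0396804 / 0.0744982 ≈ 0.533

0.533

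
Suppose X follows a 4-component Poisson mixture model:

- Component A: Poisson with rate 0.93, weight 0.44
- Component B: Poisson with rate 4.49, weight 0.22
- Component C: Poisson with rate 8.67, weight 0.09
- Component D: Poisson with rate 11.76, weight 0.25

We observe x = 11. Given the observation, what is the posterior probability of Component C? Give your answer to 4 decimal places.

0.2115

P(component k | x) = w_k·f_k(x) / marginal(x), where marginal(x) = Σ_j w_j·f_j(x).
Poisson probabilities:
  f_A = e^(−0.93)·0.93^11/11! = 4.449e-09
  f_B = e^(−4.49)·4.49^11/11! = 0.00420312
  f_C = e^(−8.67)·8.67^11/11! = 0.089479
  f_D = e^(−11.76)·11.76^11/11! = 0.116418
Prior × likelihood for each component:
  w_A·f_A = 0.44 × 4.449e-09 = 1.95756e-09
  w_B·f_B = 0.22 × 0.00420312 = 0.000924686
  w_C·f_C = 0.09 × 0.089479 = 0.00805311
  w_D·f_D = 0.25 × 0.116418 = 0.0291046
Marginal: 1.95756e-09 + 0.000924686 + 0.00805311 + 0.0291046 = 0.0380824
P(Component C | data) = 0.00805311 / 0.0380824 ≈ 0.2115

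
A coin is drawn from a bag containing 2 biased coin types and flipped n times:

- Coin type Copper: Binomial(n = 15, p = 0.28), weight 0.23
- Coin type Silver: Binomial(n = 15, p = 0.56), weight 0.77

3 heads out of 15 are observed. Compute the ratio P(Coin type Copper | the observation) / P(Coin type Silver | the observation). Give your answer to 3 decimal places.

13.763

Since P(k|x) ∝ P(Z=k) f_k(x), the posterior odds are P(Z=i) f_i(x) / (P(Z=j) f_j(x)).
Evaluate each component's likelihood at the observed value:
  L_Copper = 0.193854
  L_Silver = 0.00420734
Posterior odds = (P(Z=Copper)·L_Copper) / (P(Z=Silver)·L_Silver) = (0.23·0.193854) / (0.77·0.00420734) = 0.0445865 / 0.00323965 ≈ 13.763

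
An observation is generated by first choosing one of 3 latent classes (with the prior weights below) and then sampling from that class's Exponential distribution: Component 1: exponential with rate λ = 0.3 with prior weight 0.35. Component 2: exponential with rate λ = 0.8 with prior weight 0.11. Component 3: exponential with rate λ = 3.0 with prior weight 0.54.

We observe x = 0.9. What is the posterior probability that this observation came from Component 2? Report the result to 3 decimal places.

Apply Bayes' rule: the posterior for each component is proportional to its prior times its likelihood at x.
Component likelihoods at x = 0.9:
  L_1 = 0.229014
  L_2 = 0.389402
  L_3 = 0.201617
Weight by the priors:
  w_1·L_1 = 0.35 × 0.229014 = 0.0801548
  w_2·L_2 = 0.11 × 0.389402 = 0.0428342
  w_3·L_3 = 0.54 × 0.201617 = 0.108873
Sum: 0.0801548 + 0.0428342 + 0.108873 = 0.231862
So the posterior for Component 2 is 0.0428342 / 0.231862 ≈ 0.185.

0.185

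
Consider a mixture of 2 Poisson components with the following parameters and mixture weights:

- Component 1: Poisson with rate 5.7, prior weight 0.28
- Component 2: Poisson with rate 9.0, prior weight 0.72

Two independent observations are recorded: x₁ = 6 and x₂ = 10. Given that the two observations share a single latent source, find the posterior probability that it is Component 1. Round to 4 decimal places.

The responsibility of component k is P(Z=k) f_k(x) divided by Σ_j P(Z=j) f_j(x).
Since both observations come from the same component, the likelihood for component k is f_k(x₁)·f_k(x₂).
  f_1 = [0.159382] × [0.0333816] = 0.00532041
  f_2 = [0.0910903] × [0.11858] = 0.0108015
Unnormalised posteriors:
  P(Z=1)·f_1 = 0.28 × 0.00532041 = 0.00148971
  P(Z=2)·f_2 = 0.72 × 0.0108015 = 0.00777708
Normaliser: 0.00148971 + 0.00777708 = 0.00926679
P(Component 1 | x₁,x₂) = 0.00148971 / 0.00926679 ≈ 0.1608

0.1608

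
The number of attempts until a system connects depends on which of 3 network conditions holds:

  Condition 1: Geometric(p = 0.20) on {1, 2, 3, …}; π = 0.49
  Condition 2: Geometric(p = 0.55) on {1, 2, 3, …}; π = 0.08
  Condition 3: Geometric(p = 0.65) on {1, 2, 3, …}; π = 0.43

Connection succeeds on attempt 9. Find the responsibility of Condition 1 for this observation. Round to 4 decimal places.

The responsibility of component k is w_k f_k(x) divided by Σ_j w_j f_j(x).
Component likelihoods at x = 9:
  f_1 = 0.20·(1−0.20)^8 = 0.20·0.167772 = 0.0335544
  f_2 = 0.55·(1−0.55)^8 = 0.55·0.00168151 = 0.000924832
  f_3 = 0.65·(1−0.65)^8 = 0.65·0.000225188 = 0.000146372
Weight by the priors:
  w_1·f_1 = 0.49 × 0.0335544 = 0.0164417
  w_2·f_2 = 0.08 × 0.000924832 = 7.39866e-05
  w_3·f_3 = 0.43 × 0.000146372 = 6.29399e-05
Sum: 0.0164417 + 7.39866e-05 + 6.29399e-05 = 0.0165786
P(Condition 1 | x) ≈ 0.9917

0.9917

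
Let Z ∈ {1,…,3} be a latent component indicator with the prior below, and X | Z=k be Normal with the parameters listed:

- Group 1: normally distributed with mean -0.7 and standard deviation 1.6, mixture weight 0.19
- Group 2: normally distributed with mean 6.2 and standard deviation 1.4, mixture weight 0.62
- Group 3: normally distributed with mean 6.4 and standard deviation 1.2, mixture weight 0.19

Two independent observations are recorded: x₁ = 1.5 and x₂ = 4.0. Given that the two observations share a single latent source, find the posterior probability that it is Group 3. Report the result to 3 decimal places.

0.006

Posterior ∝ prior × likelihood, so P(k | x) ∝ π_k f_k(x); normalise over all components.
Since both observations come from the same component, the likelihood for component k is f_k(x₁)·f_k(x₂).
  f_1 = [(1/(1.6·√(2π)))·exp(−(1.5−-0.7)²/(2·1.6²)) = 0.249339·exp(-0.94531) = 0.0968827] × [0.00333462] = 0.000323067
  f_2 = [(1/(1.4·√(2π)))·exp(−(1.5−6.2)²/(2·1.4²)) = 0.284959·exp(-5.63520) = 0.00101729] × [0.0829013] = 8.43345e-05
  f_3 = [(1/(1.2·√(2π)))·exp(−(1.5−6.4)²/(2·1.2²)) = 0.332452·exp(-8.33681) = 7.96343e-05] × [0.0449925] = 3.58294e-06
Weight by the priors:
  π_1·f_1 = 0.19 × 0.000323067 = 6.13828e-05
  π_2·f_2 = 0.62 × 8.43345e-05 = 5.22874e-05
  π_3·f_3 = 0.19 × 3.58294e-06 = 6.80759e-07
Marginal: 6.13828e-05 + 5.22874e-05 + 6.80759e-07 = 0.000114351
P(Group 3 | x₁,x₂) = 6.80759e-07 / 0.000114351 ≈ 0.006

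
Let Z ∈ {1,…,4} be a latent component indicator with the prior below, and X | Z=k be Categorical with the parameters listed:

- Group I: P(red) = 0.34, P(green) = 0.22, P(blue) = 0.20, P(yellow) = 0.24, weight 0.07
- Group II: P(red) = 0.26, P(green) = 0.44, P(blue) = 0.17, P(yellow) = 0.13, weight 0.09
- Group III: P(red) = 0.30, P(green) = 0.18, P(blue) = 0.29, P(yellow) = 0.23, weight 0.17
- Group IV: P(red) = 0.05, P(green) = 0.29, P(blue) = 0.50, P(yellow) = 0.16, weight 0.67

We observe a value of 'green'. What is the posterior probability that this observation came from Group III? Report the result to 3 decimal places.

0.109

By Bayes' theorem, P(k | x) = P(Z=k) f_k(x) / Σ_j P(Z=j) f_j(x).
Categorical probabilities:
  p_I = 0.22
  p_II = 0.44
  p_III = 0.18
  p_IV = 0.29
Prior × likelihood for each component:
  P(Z=I)·p_I = 0.07 × 0.22 = 0.0154
  P(Z=II)·p_II = 0.09 × 0.44 = 0.0396
  P(Z=III)·p_III = 0.17 × 0.18 = 0.0306
  P(Z=IV)·p_IV = 0.67 × 0.29 = 0.1943
Denominator: 0.0154 + 0.0396 + 0.0306 + 0.1943 = 0.2799
P(Group III | x) ≈ 0.109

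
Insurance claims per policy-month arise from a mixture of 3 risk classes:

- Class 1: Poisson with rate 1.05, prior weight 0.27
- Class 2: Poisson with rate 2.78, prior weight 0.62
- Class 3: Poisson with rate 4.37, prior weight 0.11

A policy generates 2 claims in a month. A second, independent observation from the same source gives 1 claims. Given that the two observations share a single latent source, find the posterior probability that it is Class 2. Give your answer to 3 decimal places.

0.563

Posterior ∝ prior × likelihood, so P(k | x) ∝ π_k f_k(x); normalise over all components.
Since both observations come from the same component, the likelihood for component k is f_k(x₁)·f_k(x₂).
  f_1 = [e^(−1.05)·1.05^2/2! = 0.192903] × [0.367435] = 0.0708793
  f_2 = [e^(−2.78)·2.78^2/2! = 0.239729] × [0.172467] = 0.0413454
  f_3 = [e^(−4.37)·4.37^2/2! = 0.1208] × [0.0552859] = 0.00667852
Multiply by the mixture weights:
  π_1·f_1 = 0.27 × 0.0708793 = 0.0191374
  π_2·f_2 = 0.62 × 0.0413454 = 0.0256341
  π_3·f_3 = 0.11 × 0.00667852 = 0.000734638
Sum: 0.0191374 + 0.0256341 + 0.000734638 = 0.0455062
P(Class 2 | x) = 0.0256341 / 0.0455062 ≈ 0.563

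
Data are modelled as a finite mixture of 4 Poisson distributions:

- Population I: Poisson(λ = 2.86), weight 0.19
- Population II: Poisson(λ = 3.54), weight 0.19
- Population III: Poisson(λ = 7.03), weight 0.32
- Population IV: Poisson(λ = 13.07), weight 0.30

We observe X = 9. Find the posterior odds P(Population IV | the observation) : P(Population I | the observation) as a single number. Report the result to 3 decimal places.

50.513

Since P(k|x) ∝ w_k f_k(x), the posterior odds are w_i f_i(x) / (w_j f_j(x)).
Poisson probabilities:
  L_I = e^(−2.86)·2.86^9/9! = 0.00202045
  L_II = e^(−3.54)·3.54^9/9! = 0.00698014
  L_III = e^(−7.03)·7.03^9/9! = 0.102269
  L_IV = e^(−13.07)·13.07^9/9! = 0.0646381
Posterior odds = (w_IV·L_IV) / (w_I·L_I) = (0.30·0.0646381) / (0.19·0.00202045) = 0.0193914 / 0.000383886 ≈ 50.513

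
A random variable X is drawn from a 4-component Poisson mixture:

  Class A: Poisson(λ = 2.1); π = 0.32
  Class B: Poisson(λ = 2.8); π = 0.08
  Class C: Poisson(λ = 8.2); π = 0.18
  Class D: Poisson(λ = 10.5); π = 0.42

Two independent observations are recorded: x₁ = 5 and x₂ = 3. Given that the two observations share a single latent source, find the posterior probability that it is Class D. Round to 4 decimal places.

By Bayes' theorem, P(k | x) = π_k f_k(x) / Σ_j π_j f_j(x).
Since both observations come from the same component, the likelihood for component k is f_k(x₁)·f_k(x₂).
  p_A = [0.041677] × [0.189011] = 0.00787744
  p_B = [0.0872136] × [0.222484] = 0.0194036
  p_C = [0.0848542] × [0.0252392] = 0.00214165
  p_D = [0.0292869] × [0.00531281] = 0.000155596
Prior × likelihood for each component:
  π_A·p_A = 0.32 × 0.00787744 = 0.00252078
  π_B·p_B = 0.08 × 0.0194036 = 0.00155229
  π_C·p_C = 0.18 × 0.00214165 = 0.000385497
  π_D·p_D = 0.42 × 0.000155596 = 6.53502e-05
Evidence: 0.00252078 + 0.00155229 + 0.000385497 + 6.53502e-05 = 0.00452392
P(Class D | x) = 6.53502e-05 / 0.00452392 ≈ 0.0144

0.0144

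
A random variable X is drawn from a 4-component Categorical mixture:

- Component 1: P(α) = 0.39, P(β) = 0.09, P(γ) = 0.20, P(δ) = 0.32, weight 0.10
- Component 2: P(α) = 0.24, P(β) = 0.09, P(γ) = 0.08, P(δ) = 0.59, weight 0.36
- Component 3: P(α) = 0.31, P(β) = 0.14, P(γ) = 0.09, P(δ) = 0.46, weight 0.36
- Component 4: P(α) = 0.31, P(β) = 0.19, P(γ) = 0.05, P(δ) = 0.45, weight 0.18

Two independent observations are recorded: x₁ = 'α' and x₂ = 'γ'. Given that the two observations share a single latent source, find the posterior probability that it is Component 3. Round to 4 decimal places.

0.3646

By Bayes' theorem, P(k | x) = w_k f_k(x) / Σ_j w_j f_j(x).
Since both observations come from the same component, the likelihood for component k is f_k(x₁)·f_k(x₂).
  p_1 = [P(α | comp) = 0.39] × [0.2] = 0.078
  p_2 = [P(α | comp) = 0.24] × [0.08] = 0.0192
  p_3 = [P(α | comp) = 0.31] × [0.09] = 0.0279
  p_4 = [P(α | comp) = 0.31] × [0.05] = 0.0155
Weight by the priors:
  w_1·p_1 = 0.10 × 0.078 = 0.0078
  w_2·p_2 = 0.36 × 0.0192 = 0.006912
  w_3·p_3 = 0.36 × 0.0279 = 0.010044
  w_4·p_4 = 0.18 × 0.0155 = 0.00279
Marginal: 0.0078 + 0.006912 + 0.010044 + 0.00279 = 0.027546
Responsibility of Component 3: 0.010044 / 0.027546 ≈ 0.3646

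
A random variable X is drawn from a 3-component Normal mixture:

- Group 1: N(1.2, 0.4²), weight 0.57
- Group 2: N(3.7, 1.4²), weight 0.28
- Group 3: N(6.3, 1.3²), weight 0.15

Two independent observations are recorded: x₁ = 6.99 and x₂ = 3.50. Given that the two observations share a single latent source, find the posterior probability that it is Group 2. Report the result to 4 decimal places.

0.5411

P(component k | x) = P(Z=k)·f_k(x) / marginal(x), where marginal(x) = Σ_j P(Z=j)·f_j(x).
Since both observations come from the same component, the likelihood for component k is f_k(x₁)·f_k(x₂).
  L_1 = [3.16912e-46] × [6.59811e-08] = 2.09102e-53
  L_2 = [0.018013] × [0.282066] = 0.00508086
  L_3 = [0.266559] × [0.0301723] = 0.0080427
Multiply by the mixture weights:
  P(Z=1)·L_1 = 0.57 × 2.09102e-53 = 1.19188e-53
  P(Z=2)·L_2 = 0.28 × 0.00508086 = 0.00142264
  P(Z=3)·L_3 = 0.15 × 0.0080427 = 0.00120641
Evidence: 1.19188e-53 + 0.00142264 + 0.00120641 = 0.00262904
So the posterior for Group 2 is 0.00142264 / 0.00262904 ≈ 0.5411.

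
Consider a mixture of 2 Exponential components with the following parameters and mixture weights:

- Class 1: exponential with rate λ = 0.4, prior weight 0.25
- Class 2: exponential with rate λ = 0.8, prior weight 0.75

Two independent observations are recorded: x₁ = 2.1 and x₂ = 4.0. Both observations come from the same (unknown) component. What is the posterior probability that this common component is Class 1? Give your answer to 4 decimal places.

0.4888

P(component k | x) = w_k·f_k(x) / marginal(x), where marginal(x) = Σ_j w_j·f_j(x).
Since both observations come from the same component, the likelihood for component k is f_k(x₁)·f_k(x₂).
  f_1 = [0.4·e^(−0.4·2.1) = 0.4·e^(−0.8400) = 0.172684] × [0.0807586] = 0.0139457
  f_2 = [0.8·e^(−0.8·2.1) = 0.8·e^(−1.6800) = 0.149099] × [0.0326098] = 0.00486209
Prior × likelihood for each component:
  w_1·f_1 = 0.25 × 0.0139457 = 0.00348643
  w_2·f_2 = 0.75 × 0.00486209 = 0.00364657
Evidence: 0.00348643 + 0.00364657 = 0.007133
P(Class 1 | x₁, x₂) ≈ 0.4888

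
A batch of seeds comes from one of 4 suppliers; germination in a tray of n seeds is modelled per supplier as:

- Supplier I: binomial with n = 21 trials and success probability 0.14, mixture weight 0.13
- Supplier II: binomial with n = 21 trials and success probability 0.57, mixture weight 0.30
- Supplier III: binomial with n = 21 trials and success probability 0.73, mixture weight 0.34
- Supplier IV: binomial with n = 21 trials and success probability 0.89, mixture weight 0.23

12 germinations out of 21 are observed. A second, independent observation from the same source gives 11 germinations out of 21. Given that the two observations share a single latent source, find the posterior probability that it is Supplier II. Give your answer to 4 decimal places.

0.9538

The responsibility of component k is P(Z=k) f_k(x) divided by Σ_j P(Z=j) f_j(x).
Since both observations come from the same component, the likelihood for component k is f_k(x₁)·f_k(x₂).
  p_I = [C(21,12)·0.14^12·0.86^9 = 293930·5.66939e-11·0.257327 = 4.28811e-06] × [3.16095e-05] = 1.35545e-10
  p_II = [C(21,12)·0.57^12·0.43^9 = 293930·0.00117625·0.000502593 = 0.173763] × [0.157302] = 0.0273333
  p_III = [C(21,12)·0.73^12·0.27^9 = 293930·0.022902·7.6256e-06 = 0.0513325] × [0.0227832] = 0.00116952
  p_IV = [C(21,12)·0.89^12·0.11^9 = 293930·0.24699·2.35795e-09 = 0.000171182] × [2.53888e-05] = 4.34611e-09
Prior × likelihood for each component:
  P(Z=I)·p_I = 0.13 × 1.35545e-10 = 1.76209e-11
  P(Z=II)·p_II = 0.30 × 0.0273333 = 0.00819998
  P(Z=III)·p_III = 0.34 × 0.00116952 = 0.000397636
  P(Z=IV)·p_IV = 0.23 × 4.34611e-09 = 9.99604e-10
Normaliser: 1.76209e-11 + 0.00819998 + 0.000397636 + 9.99604e-10 = 0.00859761
P(Supplier II | x) = 0.00819998 / 0.00859761 ≈ 0.9538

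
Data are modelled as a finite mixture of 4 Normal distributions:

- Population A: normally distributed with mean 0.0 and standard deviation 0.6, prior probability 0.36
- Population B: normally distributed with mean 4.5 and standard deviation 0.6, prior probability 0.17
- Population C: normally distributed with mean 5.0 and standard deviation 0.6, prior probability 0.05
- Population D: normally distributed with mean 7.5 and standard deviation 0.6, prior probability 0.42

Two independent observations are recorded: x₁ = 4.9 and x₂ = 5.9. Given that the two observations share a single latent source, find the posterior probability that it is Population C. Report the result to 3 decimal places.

P(component k | x) = w_k·f_k(x) / marginal(x), where marginal(x) = Σ_j w_j·f_j(x).
Since both observations come from the same component, the likelihood for component k is f_k(x₁)·f_k(x₂).
  p_A = [(1/(0.6·√(2π)))·exp(−(4.9−0.0)²/(2·0.6²)) = 0.664904·exp(-33.34722) = 2.18899e-15] × [6.69618e-22] = 1.46579e-36
  p_B = [(1/(0.6·√(2π)))·exp(−(4.9−4.5)²/(2·0.6²)) = 0.664904·exp(-0.22222) = 0.532413] × [0.0437031] = 0.0232681
  p_C = [(1/(0.6·√(2π)))·exp(−(4.9−5.0)²/(2·0.6²)) = 0.664904·exp(-0.01389) = 0.655733] × [0.215863] = 0.141548
  p_D = [(1/(0.6·√(2π)))·exp(−(4.9−7.5)²/(2·0.6²)) = 0.664904·exp(-9.38889) = 5.56181e-05] × [0.0189933] = 1.05637e-06
Unnormalised posteriors:
  w_A·p_A = 0.36 × 1.46579e-36 = 5.27684e-37
  w_B·p_B = 0.17 × 0.0232681 = 0.00395558
  w_C·p_C = 0.05 × 0.141548 = 0.00707741
  w_D·p_D = 0.42 × 1.05637e-06 = 4.43676e-07
Marginal: 5.27684e-37 + 0.00395558 + 0.00707741 + 4.43676e-07 = 0.0110334
P(Population C | data) = 0.00707741 / 0.0110334 ≈ 0.641

0.641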